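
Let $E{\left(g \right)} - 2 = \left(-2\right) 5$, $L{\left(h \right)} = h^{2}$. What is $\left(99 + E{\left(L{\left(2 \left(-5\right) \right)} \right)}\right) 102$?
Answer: $9282$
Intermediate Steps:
$E{\left(g \right)} = -8$ ($E{\left(g \right)} = 2 - 10 = -8$)
$\left(99 + E{\left(L{\left(2 \left(-5\right) \right)} \right)}\right) 102 = \left(99 - 8\right) 102 = 91 \cdot 102 = 9282$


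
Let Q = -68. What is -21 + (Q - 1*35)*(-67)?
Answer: 6880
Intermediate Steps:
-21 + (Q - 1*35)*(-67) = -21 + (-68 - 1*35)*(-67) = -21 + (-68 - 35)*(-67) = -21 - 103*(-67) = -21 + 6901 = 6880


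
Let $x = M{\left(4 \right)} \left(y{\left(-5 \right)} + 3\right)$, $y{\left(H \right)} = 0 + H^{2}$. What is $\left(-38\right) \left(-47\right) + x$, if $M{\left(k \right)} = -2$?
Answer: $1730$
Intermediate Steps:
$y{\left(H \right)} = H^{2}$
$x = -56$ ($x = - 2 \left(\left(-5\right)^{2} + 3\right) = - 2 \left(25 + 3\right) = \left(-2\right) 28 = -56$)
$\left(-38\right) \left(-47\right) + x = \left(-38\right) \left(-47\right) - 56 = 1786 - 56 = 1730$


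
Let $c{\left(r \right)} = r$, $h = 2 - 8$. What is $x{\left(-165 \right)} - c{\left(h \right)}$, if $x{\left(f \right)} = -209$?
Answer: $-203$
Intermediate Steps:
$h = -6$ ($h = 2 - 8 = -6$)
$x{\left(-165 \right)} - c{\left(h \right)} = -209 - -6 = -209 + 6 = -203$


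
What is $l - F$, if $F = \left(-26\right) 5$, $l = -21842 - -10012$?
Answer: $-11700$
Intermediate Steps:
$l = -11830$ ($l = -21842 + 10012 = -11830$)
$F = -130$
$l - F = -11830 - -130 = -11830 + 130 = -11700$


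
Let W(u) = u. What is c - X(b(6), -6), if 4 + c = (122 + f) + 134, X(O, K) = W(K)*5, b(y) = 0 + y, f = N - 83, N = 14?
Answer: 213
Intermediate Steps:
f = -69 (f = 14 - 83 = -69)
b(y) = y
X(O, K) = 5*K (X(O, K) = K*5 = 5*K)
c = 183 (c = -4 + ((122 - 69) + 134) = -4 + (53 + 134) = -4 + 187 = 183)
c - X(b(6), -6) = 183 - 5*(-6) = 183 - 1*(-30) = 183 + 30 = 213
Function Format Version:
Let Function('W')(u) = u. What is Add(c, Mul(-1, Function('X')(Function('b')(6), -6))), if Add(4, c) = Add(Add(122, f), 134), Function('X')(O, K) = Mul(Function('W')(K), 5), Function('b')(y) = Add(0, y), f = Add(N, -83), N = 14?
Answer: 213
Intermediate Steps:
f = -69 (f = Add(14, -83) = -69)
Function('b')(y) = y
Function('X')(O, K) = Mul(5, K) (Function('X')(O, K) = Mul(K, 5) = Mul(5, K))
c = 183 (c = Add(-4, Add(Add(122, -69), 134)) = Add(-4, Add(53, 134)) = Add(-4, 187) = 183)
Add(c, Mul(-1, Function('X')(Function('b')(6), -6))) = Add(183, Mul(-1, Mul(5, -6))) = Add(183, Mul(-1, -30)) = Add(183, 30) = 213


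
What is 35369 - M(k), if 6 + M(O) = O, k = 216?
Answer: 35159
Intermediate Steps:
M(O) = -6 + O
35369 - M(k) = 35369 - (-6 + 216) = 35369 - 1*210 = 35369 - 210 = 35159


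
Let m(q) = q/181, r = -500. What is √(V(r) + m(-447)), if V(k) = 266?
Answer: √8633519/181 ≈ 16.234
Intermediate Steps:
m(q) = q/181 (m(q) = q*(1/181) = q/181)
√(V(r) + m(-447)) = √(266 + (1/181)*(-447)) = √(266 - 447/181) = √(47699/181) = √8633519/181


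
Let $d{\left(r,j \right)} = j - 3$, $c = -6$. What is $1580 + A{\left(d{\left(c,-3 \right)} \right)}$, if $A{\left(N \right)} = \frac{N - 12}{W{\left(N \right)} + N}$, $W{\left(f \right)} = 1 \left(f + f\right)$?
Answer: $1581$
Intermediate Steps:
$W{\left(f \right)} = 2 f$ ($W{\left(f \right)} = 1 \cdot 2 f = 2 f$)
$d{\left(r,j \right)} = -3 + j$
$A{\left(N \right)} = \frac{-12 + N}{3 N}$ ($A{\left(N \right)} = \frac{N - 12}{2 N + N} = \frac{-12 + N}{3 N}$)
$1580 + A{\left(d{\left(c,-3 \right)} \right)} = 1580 + \frac{-12 - 6}{3 \left(-3 - 3\right)} = 1580 + \frac{-12 - 6}{3 \left(-6\right)} = 1580 + \frac{1}{3} \left(- \frac{1}{6}\right) \left(-18\right) = 1580 + 1 = 1581$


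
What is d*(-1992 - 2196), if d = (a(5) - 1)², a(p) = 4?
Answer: -37692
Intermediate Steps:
d = 9 (d = (4 - 1)² = 3² = 9)
d*(-1992 - 2196) = 9*(-1992 - 2196) = 9*(-4188) = -37692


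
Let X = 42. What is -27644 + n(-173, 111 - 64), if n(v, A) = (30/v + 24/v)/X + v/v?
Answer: -33475682/1211 ≈ -27643.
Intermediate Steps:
n(v, A) = 1 + 9/(7*v) (n(v, A) = (30/v + 24/v)/42 + v/v = (54/v)*(1/42) + 1 = 9/(7*v) + 1 = 1 + 9/(7*v))
-27644 + n(-173, 111 - 64) = -27644 + (9/7 - 173)/(-173) = -27644 - 1/173*(-1202/7) = -27644 + 1202/1211 = -33475682/1211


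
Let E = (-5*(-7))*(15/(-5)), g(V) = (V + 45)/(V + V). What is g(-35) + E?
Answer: -736/7 ≈ -105.14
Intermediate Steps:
g(V) = (45 + V)/(2*V) (g(V) = (45 + V)/((2*V)) = (45 + V)*(1/(2*V)) = (45 + V)/(2*V))
E = -105 (E = 35*(15*(-⅕)) = 35*(-3) = -105)
g(-35) + E = (½)*(45 - 35)/(-35) - 105 = (½)*(-1/35)*10 - 105 = -⅐ - 105 = -736/7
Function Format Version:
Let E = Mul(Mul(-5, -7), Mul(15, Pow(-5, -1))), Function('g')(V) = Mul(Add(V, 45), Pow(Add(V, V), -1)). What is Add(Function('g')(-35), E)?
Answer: Rational(-736, 7) ≈ -105.14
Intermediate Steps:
Function('g')(V) = Mul(Rational(1, 2), Pow(V, -1), Add(45, V)) (Function('g')(V) = Mul(Add(45, V), Pow(Mul(2, V), -1)) = Mul(Add(45, V), Mul(Rational(1, 2), Pow(V, -1))) = Mul(Rational(1, 2), Pow(V, -1), Add(45, V)))
E = -105 (E = Mul(35, Mul(15, Rational(-1, 5))) = Mul(35, -3) = -105)
Add(Function('g')(-35), E) = Add(Mul(Rational(1, 2), Pow(-35, -1), Add(45, -35)), -105) = Add(Mul(Rational(1, 2), Rational(-1, 35), 10), -105) = Add(Rational(-1, 7), -105) = Rational(-736, 7)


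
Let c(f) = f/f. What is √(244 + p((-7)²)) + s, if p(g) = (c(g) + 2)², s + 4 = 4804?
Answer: 4800 + √253 ≈ 4815.9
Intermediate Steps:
s = 4800 (s = -4 + 4804 = 4800)
c(f) = 1
p(g) = 9 (p(g) = (1 + 2)² = 3² = 9)
√(244 + p((-7)²)) + s = √(244 + 9) + 4800 = √253 + 4800 = 4800 + √253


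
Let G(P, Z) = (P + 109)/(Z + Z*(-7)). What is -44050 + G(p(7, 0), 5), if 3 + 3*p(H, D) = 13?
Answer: -3964837/90 ≈ -44054.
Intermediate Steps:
p(H, D) = 10/3 (p(H, D) = -1 + (⅓)*13 = -1 + 13/3 = 10/3)
G(P, Z) = -(109 + P)/(6*Z) (G(P, Z) = (109 + P)/(Z - 7*Z) = (109 + P)/((-6*Z)) = (109 + P)*(-1/(6*Z)) = -(109 + P)/(6*Z))
-44050 + G(p(7, 0), 5) = -44050 + (⅙)*(-109 - 1*10/3)/5 = -44050 + (⅙)*(⅕)*(-109 - 10/3) = -44050 + (⅙)*(⅕)*(-337/3) = -44050 - 337/90 = -3964837/90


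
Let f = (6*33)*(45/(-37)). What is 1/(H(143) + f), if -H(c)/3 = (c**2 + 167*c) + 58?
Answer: -37/4935978 ≈ -7.4960e-6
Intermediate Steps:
H(c) = -174 - 501*c - 3*c**2 (H(c) = -3*((c**2 + 167*c) + 58) = -3*(58 + c**2 + 167*c) = -174 - 501*c - 3*c**2)
f = -8910/37 (f = 198*(45*(-1/37)) = 198*(-45/37) = -8910/37 ≈ -240.81)
1/(H(143) + f) = 1/((-174 - 501*143 - 3*143**2) - 8910/37) = 1/((-174 - 71643 - 3*20449) - 8910/37) = 1/((-174 - 71643 - 61347) - 8910/37) = 1/(-133164 - 8910/37) = 1/(-4935978/37) = -37/4935978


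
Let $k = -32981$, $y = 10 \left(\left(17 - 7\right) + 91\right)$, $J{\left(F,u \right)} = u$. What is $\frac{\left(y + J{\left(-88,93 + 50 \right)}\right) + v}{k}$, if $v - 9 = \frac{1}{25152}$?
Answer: $- \frac{29226625}{829538112} \approx -0.035232$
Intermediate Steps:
$v = \frac{226369}{25152}$ ($v = 9 + \frac{1}{25152} = \frac{226369}{25152} \approx 9.0$)
$y = 1010$ ($y = 10 \left(10 + 91\right) = 10 \cdot 101 = 1010$)
$\frac{\left(y + J{\left(-88,93 + 50 \right)}\right) + v}{k} = \frac{\left(1010 + \left(93 + 50\right)\right) + \frac{226369}{25152}}{-32981} = \left(\left(1010 + 143\right) + \frac{226369}{25152}\right) \left(- \frac{1}{32981}\right) = \left(1153 + \frac{226369}{25152}\right) \left(- \frac{1}{32981}\right) = \frac{29226625}{25152} \left(- \frac{1}{32981}\right) = - \frac{29226625}{829538112}$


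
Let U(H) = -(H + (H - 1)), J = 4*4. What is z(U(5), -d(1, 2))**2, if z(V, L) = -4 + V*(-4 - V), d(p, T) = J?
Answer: 2401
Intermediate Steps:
J = 16
d(p, T) = 16
U(H) = 1 - 2*H (U(H) = -(H + (-1 + H)) = -(-1 + 2*H) = 1 - 2*H)
z(U(5), -d(1, 2))**2 = (-4 - (1 - 2*5)**2 - 4*(1 - 2*5))**2 = (-4 - (1 - 10)**2 - 4*(1 - 10))**2 = (-4 - 1*(-9)**2 - 4*(-9))**2 = (-4 - 1*81 + 36)**2 = (-4 - 81 + 36)**2 = (-49)**2 = 2401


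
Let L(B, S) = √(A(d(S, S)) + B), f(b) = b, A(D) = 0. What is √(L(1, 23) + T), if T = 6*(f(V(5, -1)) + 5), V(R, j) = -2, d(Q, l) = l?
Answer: √19 ≈ 4.3589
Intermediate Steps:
L(B, S) = √B (L(B, S) = √(0 + B) = √B)
T = 18 (T = 6*(-2 + 5) = 6*3 = 18)
√(L(1, 23) + T) = √(√1 + 18) = √(1 + 18) = √19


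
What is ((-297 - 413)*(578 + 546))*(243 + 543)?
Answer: -627259440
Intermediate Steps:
((-297 - 413)*(578 + 546))*(243 + 543) = -710*1124*786 = -798040*786 = -627259440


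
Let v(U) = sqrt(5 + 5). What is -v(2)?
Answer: -sqrt(10) ≈ -3.1623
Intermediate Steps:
v(U) = sqrt(10)
-v(2) = -sqrt(10)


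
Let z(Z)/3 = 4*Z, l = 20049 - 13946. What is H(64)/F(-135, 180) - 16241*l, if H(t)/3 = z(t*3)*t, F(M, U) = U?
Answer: -495581827/5 ≈ -9.9116e+7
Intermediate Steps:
l = 6103
z(Z) = 12*Z (z(Z) = 3*(4*Z) = 12*Z)
H(t) = 108*t² (H(t) = 3*((12*(t*3))*t) = 3*((12*(3*t))*t) = 3*((36*t)*t) = 3*(36*t²) = 108*t²)
H(64)/F(-135, 180) - 16241*l = (108*64²)/180 - 16241/(1/6103) = (108*4096)*(1/180) - 16241/1/6103 = 442368*(1/180) - 16241*6103 = 12288/5 - 99118823 = -495581827/5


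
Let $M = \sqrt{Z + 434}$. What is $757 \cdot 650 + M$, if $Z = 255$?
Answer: $492050 + \sqrt{689} \approx 4.9208 \cdot 10^{5}$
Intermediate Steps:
$M = \sqrt{689}$ ($M = \sqrt{255 + 434} = \sqrt{689} \approx 26.249$)
$757 \cdot 650 + M = 757 \cdot 650 + \sqrt{689} = 492050 + \sqrt{689}$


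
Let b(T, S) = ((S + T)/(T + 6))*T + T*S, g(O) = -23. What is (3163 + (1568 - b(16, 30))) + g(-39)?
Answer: 46140/11 ≈ 4194.5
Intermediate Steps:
b(T, S) = S*T + T*(S + T)/(6 + T) (b(T, S) = ((S + T)/(6 + T))*T + S*T = T*(S + T)/(6 + T) + S*T = S*T + T*(S + T)/(6 + T))
(3163 + (1568 - b(16, 30))) + g(-39) = (3163 + (1568 - 16*(16 + 7*30 + 30*16)/(6 + 16))) - 23 = (3163 + (1568 - 16*(16 + 210 + 480)/22)) - 23 = (3163 + (1568 - 16*706/22)) - 23 = (3163 + (1568 - 1*5648/11)) - 23 = (3163 + (1568 - 5648/11)) - 23 = (3163 + 11600/11) - 23 = 46393/11 - 23 = 46140/11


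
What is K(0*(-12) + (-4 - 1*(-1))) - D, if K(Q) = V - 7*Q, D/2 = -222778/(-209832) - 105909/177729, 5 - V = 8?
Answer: 53044678313/3107769294 ≈ 17.068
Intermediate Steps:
V = -3 (V = 5 - 1*8 = 5 - 8 = -3)
D = 2895168979/3107769294 (D = 2*(-222778/(-209832) - 105909/177729) = 2*(-222778*(-1/209832) - 105909*1/177729) = 2*(111389/104916 - 35303/59243) = 2*(2895168979/6215538588) = 2895168979/3107769294 ≈ 0.93159)
K(Q) = -3 - 7*Q
K(0*(-12) + (-4 - 1*(-1))) - D = (-3 - 7*(0*(-12) + (-4 - 1*(-1)))) - 1*2895168979/3107769294 = (-3 - 7*(0 + (-4 + 1))) - 2895168979/3107769294 = (-3 - 7*(0 - 3)) - 2895168979/3107769294 = (-3 - 7*(-3)) - 2895168979/3107769294 = (-3 + 21) - 2895168979/3107769294 = 18 - 2895168979/3107769294 = 53044678313/3107769294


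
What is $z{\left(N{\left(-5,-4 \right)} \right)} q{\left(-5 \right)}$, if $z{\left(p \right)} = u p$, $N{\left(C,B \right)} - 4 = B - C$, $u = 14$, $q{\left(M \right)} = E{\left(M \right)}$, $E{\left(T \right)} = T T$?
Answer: $1750$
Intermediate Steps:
$E{\left(T \right)} = T^{2}$
$q{\left(M \right)} = M^{2}$
$N{\left(C,B \right)} = 4 + B - C$ ($N{\left(C,B \right)} = 4 + \left(B - C\right) = 4 + B - C$)
$z{\left(p \right)} = 14 p$
$z{\left(N{\left(-5,-4 \right)} \right)} q{\left(-5 \right)} = 14 \left(4 - 4 - -5\right) \left(-5\right)^{2} = 14 \left(4 - 4 + 5\right) 25 = 14 \cdot 5 \cdot 25 = 70 \cdot 25 = 1750$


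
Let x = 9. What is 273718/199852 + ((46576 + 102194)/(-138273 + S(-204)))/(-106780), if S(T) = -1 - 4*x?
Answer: 5319079210519/3883634981860 ≈ 1.3696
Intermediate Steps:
S(T) = -37 (S(T) = -1 - 4*9 = -1 - 36 = -37)
273718/199852 + ((46576 + 102194)/(-138273 + S(-204)))/(-106780) = 273718/199852 + ((46576 + 102194)/(-138273 - 37))/(-106780) = 273718*(1/199852) + (148770/(-138310))*(-1/106780) = 136859/99926 + (148770*(-1/138310))*(-1/106780) = 136859/99926 - 14877/13831*(-1/106780) = 136859/99926 + 783/77730220 = 5319079210519/3883634981860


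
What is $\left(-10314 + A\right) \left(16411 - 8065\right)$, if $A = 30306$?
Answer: $166853232$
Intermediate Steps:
$\left(-10314 + A\right) \left(16411 - 8065\right) = \left(-10314 + 30306\right) \left(16411 - 8065\right) = 19992 \cdot 8346 = 166853232$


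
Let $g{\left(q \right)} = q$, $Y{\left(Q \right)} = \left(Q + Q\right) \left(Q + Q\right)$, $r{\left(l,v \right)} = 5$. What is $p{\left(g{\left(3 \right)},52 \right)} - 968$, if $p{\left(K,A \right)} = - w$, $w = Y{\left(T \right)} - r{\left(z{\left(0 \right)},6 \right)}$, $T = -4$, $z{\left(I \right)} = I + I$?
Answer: $-1027$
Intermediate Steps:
$z{\left(I \right)} = 2 I$
$Y{\left(Q \right)} = 4 Q^{2}$ ($Y{\left(Q \right)} = 2 Q 2 Q = 4 Q^{2}$)
$w = 59$ ($w = 4 \left(-4\right)^{2} - 5 = 4 \cdot 16 - 5 = 64 - 5 = 59$)
$p{\left(K,A \right)} = -59$ ($p{\left(K,A \right)} = \left(-1\right) 59 = -59$)
$p{\left(g{\left(3 \right)},52 \right)} - 968 = -59 - 968 = -1027$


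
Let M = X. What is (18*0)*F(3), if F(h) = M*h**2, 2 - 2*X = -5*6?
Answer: 0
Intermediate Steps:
X = 16 (X = 1 - (-5)*6/2 = 1 - 1/2*(-30) = 1 + 15 = 16)
M = 16
F(h) = 16*h**2
(18*0)*F(3) = (18*0)*(16*3**2) = 0*(16*9) = 0*144 = 0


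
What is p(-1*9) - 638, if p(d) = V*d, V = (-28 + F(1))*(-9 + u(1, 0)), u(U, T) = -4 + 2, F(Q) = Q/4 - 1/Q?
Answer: -13937/4 ≈ -3484.3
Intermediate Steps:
F(Q) = -1/Q + Q/4 (F(Q) = Q*(¼) - 1/Q = Q/4 - 1/Q = -1/Q + Q/4)
u(U, T) = -2
V = 1265/4 (V = (-28 + (-1/1 + (¼)*1))*(-9 - 2) = (-28 + (-1*1 + ¼))*(-11) = (-28 + (-1 + ¼))*(-11) = (-28 - ¾)*(-11) = -115/4*(-11) = 1265/4 ≈ 316.25)
p(d) = 1265*d/4
p(-1*9) - 638 = 1265*(-1*9)/4 - 638 = (1265/4)*(-9) - 638 = -11385/4 - 638 = -13937/4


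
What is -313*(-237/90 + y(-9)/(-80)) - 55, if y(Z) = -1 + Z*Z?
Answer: 32467/30 ≈ 1082.2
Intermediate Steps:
y(Z) = -1 + Z²
-313*(-237/90 + y(-9)/(-80)) - 55 = -313*(-237/90 + (-1 + (-9)²)/(-80)) - 55 = -313*(-237*1/90 + (-1 + 81)*(-1/80)) - 55 = -313*(-79/30 + 80*(-1/80)) - 55 = -313*(-79/30 - 1) - 55 = -313*(-109/30) - 55 = 34117/30 - 55 = 32467/30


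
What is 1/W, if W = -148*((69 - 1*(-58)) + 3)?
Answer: -1/19240 ≈ -5.1975e-5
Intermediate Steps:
W = -19240 (W = -148*((69 + 58) + 3) = -148*(127 + 3) = -148*130 = -19240)
1/W = 1/(-19240) = -1/19240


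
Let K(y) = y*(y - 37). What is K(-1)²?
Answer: 1444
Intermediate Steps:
K(y) = y*(-37 + y)
K(-1)² = (-(-37 - 1))² = (-1*(-38))² = 38² = 1444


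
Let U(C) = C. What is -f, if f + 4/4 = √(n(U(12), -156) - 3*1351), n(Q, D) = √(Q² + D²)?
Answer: 1 - √(-4053 + 12*√170) ≈ 1.0 - 62.422*I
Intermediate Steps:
n(Q, D) = √(D² + Q²)
f = -1 + √(-4053 + 12*√170) (f = -1 + √(√((-156)² + 12²) - 3*1351) = -1 + √(√(24336 + 144) - 4053) = -1 + √(√24480 - 4053) = -1 + √(12*√170 - 4053) = -1 + √(-4053 + 12*√170) ≈ -1.0 + 62.422*I)
-f = -(-1 + I*√(4053 - 12*√170)) = 1 - I*√(4053 - 12*√170)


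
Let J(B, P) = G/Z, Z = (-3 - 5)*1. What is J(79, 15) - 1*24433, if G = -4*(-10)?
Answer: -24438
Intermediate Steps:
Z = -8 (Z = -8*1 = -8)
G = 40
J(B, P) = -5 (J(B, P) = 40/(-8) = 40*(-1/8) = -5)
J(79, 15) - 1*24433 = -5 - 1*24433 = -5 - 24433 = -24438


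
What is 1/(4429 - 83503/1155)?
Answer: 165/718856 ≈ 0.00022953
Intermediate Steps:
1/(4429 - 83503/1155) = 1/(4429 - 83503*1/1155) = 1/(4429 - 11929/165) = 1/(718856/165) = 165/718856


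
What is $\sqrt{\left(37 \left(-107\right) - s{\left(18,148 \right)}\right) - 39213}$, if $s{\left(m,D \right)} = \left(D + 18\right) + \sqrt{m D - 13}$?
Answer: $\sqrt{-43338 - \sqrt{2651}} \approx 208.3 i$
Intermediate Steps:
$s{\left(m,D \right)} = 18 + D + \sqrt{-13 + D m}$ ($s{\left(m,D \right)} = \left(18 + D\right) + \sqrt{D m - 13} = \left(18 + D\right) + \sqrt{-13 + D m} = 18 + D + \sqrt{-13 + D m}$)
$\sqrt{\left(37 \left(-107\right) - s{\left(18,148 \right)}\right) - 39213} = \sqrt{\left(37 \left(-107\right) - \left(18 + 148 + \sqrt{-13 + 148 \cdot 18}\right)\right) - 39213} = \sqrt{\left(-3959 - \left(18 + 148 + \sqrt{-13 + 2664}\right)\right) - 39213} = \sqrt{\left(-3959 - \left(18 + 148 + \sqrt{2651}\right)\right) - 39213} = \sqrt{\left(-3959 - \left(166 + \sqrt{2651}\right)\right) - 39213} = \sqrt{\left(-4125 - \sqrt{2651}\right) - 39213} = \sqrt{-43338 - \sqrt{2651}}$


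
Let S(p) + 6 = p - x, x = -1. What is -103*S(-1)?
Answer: 618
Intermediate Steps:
S(p) = -5 + p (S(p) = -6 + (p - 1*(-1)) = -6 + (p + 1) = -6 + (1 + p) = -5 + p)
-103*S(-1) = -103*(-5 - 1) = -103*(-6) = 618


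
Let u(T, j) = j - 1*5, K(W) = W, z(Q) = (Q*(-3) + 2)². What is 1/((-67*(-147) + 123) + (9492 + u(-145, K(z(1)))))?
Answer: 1/19460 ≈ 5.1387e-5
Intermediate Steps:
z(Q) = (2 - 3*Q)² (z(Q) = (-3*Q + 2)² = (2 - 3*Q)²)
u(T, j) = -5 + j (u(T, j) = j - 5 = -5 + j)
1/((-67*(-147) + 123) + (9492 + u(-145, K(z(1))))) = 1/((-67*(-147) + 123) + (9492 + (-5 + (-2 + 3*1)²))) = 1/((9849 + 123) + (9492 + (-5 + (-2 + 3)²))) = 1/(9972 + (9492 + (-5 + 1²))) = 1/(9972 + (9492 + (-5 + 1))) = 1/(9972 + (9492 - 4)) = 1/(9972 + 9488) = 1/19460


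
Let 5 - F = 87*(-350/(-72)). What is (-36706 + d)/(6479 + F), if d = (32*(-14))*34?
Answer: -623256/72733 ≈ -8.5691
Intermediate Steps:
d = -15232 (d = -448*34 = -15232)
F = -5015/12 (F = 5 - 87*(-350/(-72)) = 5 - 87*(-350*(-1/72)) = 5 - 87*175/36 = 5 - 1*5075/12 = 5 - 5075/12 = -5015/12 ≈ -417.92)
(-36706 + d)/(6479 + F) = (-36706 - 15232)/(6479 - 5015/12) = -51938/72733/12 = -51938*12/72733 = -623256/72733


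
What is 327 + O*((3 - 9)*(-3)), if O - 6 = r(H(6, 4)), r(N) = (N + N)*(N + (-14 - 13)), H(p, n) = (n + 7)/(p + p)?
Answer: -1703/4 ≈ -425.75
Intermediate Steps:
H(p, n) = (7 + n)/(2*p) (H(p, n) = (7 + n)/((2*p)) = (7 + n)*(1/(2*p)) = (7 + n)/(2*p))
r(N) = 2*N*(-27 + N) (r(N) = (2*N)*(N - 27) = (2*N)*(-27 + N) = 2*N*(-27 + N))
O = -3011/72 (O = 6 + 2*((½)*(7 + 4)/6)*(-27 + (½)*(7 + 4)/6) = 6 + 2*((½)*(⅙)*11)*(-27 + (½)*(⅙)*11) = 6 + 2*(11/12)*(-27 + 11/12) = 6 + 2*(11/12)*(-313/12) = 6 - 3443/72 = -3011/72 ≈ -41.819)
327 + O*((3 - 9)*(-3)) = 327 - 3011*(3 - 9)*(-3)/72 = 327 - (-3011)*(-3)/12 = 327 - 3011/72*18 = 327 - 3011/4 = -1703/4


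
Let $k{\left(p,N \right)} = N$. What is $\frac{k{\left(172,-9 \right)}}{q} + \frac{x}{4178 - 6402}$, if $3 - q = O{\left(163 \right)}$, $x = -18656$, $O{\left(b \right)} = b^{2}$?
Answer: $\frac{30977207}{3692674} \approx 8.3888$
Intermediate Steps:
$q = -26566$ ($q = 3 - 163^{2} = 3 - 26569 = -26566$)
$\frac{k{\left(172,-9 \right)}}{q} + \frac{x}{4178 - 6402} = - \frac{9}{-26566} - \frac{18656}{4178 - 6402} = \left(-9\right) \left(- \frac{1}{26566}\right) - \frac{18656}{4178 - 6402} = \frac{9}{26566} - \frac{18656}{-2224} = \frac{9}{26566} - - \frac{1166}{139} = \frac{9}{26566} + \frac{1166}{139} = \frac{30977207}{3692674}$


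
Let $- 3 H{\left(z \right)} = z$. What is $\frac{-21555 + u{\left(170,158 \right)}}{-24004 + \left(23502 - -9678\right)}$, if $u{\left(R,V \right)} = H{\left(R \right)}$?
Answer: $- \frac{64835}{27528} \approx -2.3552$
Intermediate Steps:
$H{\left(z \right)} = - \frac{z}{3}$
$u{\left(R,V \right)} = - \frac{R}{3}$
$\frac{-21555 + u{\left(170,158 \right)}}{-24004 + \left(23502 - -9678\right)} = \frac{-21555 - \frac{170}{3}}{-24004 + \left(23502 - -9678\right)} = \frac{-21555 - \frac{170}{3}}{-24004 + \left(23502 + 9678\right)} = - \frac{64835}{3 \left(-24004 + 33180\right)} = - \frac{64835}{3 \cdot 9176} = \left(- \frac{64835}{3}\right) \frac{1}{9176} = - \frac{64835}{27528}$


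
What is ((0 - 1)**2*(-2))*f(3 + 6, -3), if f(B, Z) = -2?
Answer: 4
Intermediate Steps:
((0 - 1)**2*(-2))*f(3 + 6, -3) = ((0 - 1)**2*(-2))*(-2) = ((-1)**2*(-2))*(-2) = (1*(-2))*(-2) = -2*(-2) = 4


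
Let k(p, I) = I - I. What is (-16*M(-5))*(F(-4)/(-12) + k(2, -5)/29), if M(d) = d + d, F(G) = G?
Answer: 160/3 ≈ 53.333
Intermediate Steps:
k(p, I) = 0
M(d) = 2*d
(-16*M(-5))*(F(-4)/(-12) + k(2, -5)/29) = (-32*(-5))*(-4/(-12) + 0/29) = (-16*(-10))*(-4*(-1/12) + 0*(1/29)) = 160*(⅓ + 0) = 160*(⅓) = 160/3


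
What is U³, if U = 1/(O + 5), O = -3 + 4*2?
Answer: 1/1000 ≈ 0.0010000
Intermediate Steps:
O = 5 (O = -3 + 8 = 5)
U = ⅒ (U = 1/(5 + 5) = 1/10 = ⅒ ≈ 0.10000)
U³ = (⅒)³ = 1/1000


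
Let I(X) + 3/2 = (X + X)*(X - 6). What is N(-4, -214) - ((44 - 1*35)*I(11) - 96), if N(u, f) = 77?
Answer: -1607/2 ≈ -803.50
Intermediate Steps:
I(X) = -3/2 + 2*X*(-6 + X) (I(X) = -3/2 + (X + X)*(X - 6) = -3/2 + (2*X)*(-6 + X) = -3/2 + 2*X*(-6 + X))
N(-4, -214) - ((44 - 1*35)*I(11) - 96) = 77 - ((44 - 1*35)*(-3/2 - 12*11 + 2*11²) - 96) = 77 - ((44 - 35)*(-3/2 - 132 + 2*121) - 96) = 77 - (9*(-3/2 - 132 + 242) - 96) = 77 - (9*(217/2) - 96) = 77 - (1953/2 - 96) = 77 - 1*1761/2 = 77 - 1761/2 = -1607/2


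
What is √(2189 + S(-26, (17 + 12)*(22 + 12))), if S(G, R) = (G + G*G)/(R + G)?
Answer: √1261254/24 ≈ 46.794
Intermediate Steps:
S(G, R) = (G + G²)/(G + R)
√(2189 + S(-26, (17 + 12)*(22 + 12))) = √(2189 - 26*(1 - 26)/(-26 + (17 + 12)*(22 + 12))) = √(2189 - 26*(-25)/(-26 + 29*34)) = √(2189 - 26*(-25)/(-26 + 986)) = √(2189 - 26*(-25)/960) = √(2189 - 26*1/960*(-25)) = √(2189 + 65/96) = √(210209/96) = √1261254/24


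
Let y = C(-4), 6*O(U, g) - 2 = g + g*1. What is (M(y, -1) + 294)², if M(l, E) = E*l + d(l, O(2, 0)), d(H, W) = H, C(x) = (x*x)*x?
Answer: 86436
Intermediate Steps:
C(x) = x³ (C(x) = x²*x = x³)
O(U, g) = ⅓ + g/3 (O(U, g) = ⅓ + (g + g*1)/6 = ⅓ + (g + g)/6 = ⅓ + (2*g)/6 = ⅓ + g/3)
y = -64 (y = (-4)³ = -64)
M(l, E) = l + E*l (M(l, E) = E*l + l = l + E*l)
(M(y, -1) + 294)² = (-64*(1 - 1) + 294)² = (-64*0 + 294)² = (0 + 294)² = 294² = 86436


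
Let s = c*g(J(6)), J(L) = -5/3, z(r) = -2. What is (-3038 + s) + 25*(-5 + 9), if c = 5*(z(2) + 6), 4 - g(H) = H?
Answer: -8474/3 ≈ -2824.7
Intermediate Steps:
J(L) = -5/3 (J(L) = -5*⅓ = -5/3)
g(H) = 4 - H
c = 20 (c = 5*(-2 + 6) = 5*4 = 20)
s = 340/3 (s = 20*(4 - 1*(-5/3)) = 20*(4 + 5/3) = 20*(17/3) = 340/3 ≈ 113.33)
(-3038 + s) + 25*(-5 + 9) = (-3038 + 340/3) + 25*(-5 + 9) = -8774/3 + 25*4 = -8774/3 + 100 = -8474/3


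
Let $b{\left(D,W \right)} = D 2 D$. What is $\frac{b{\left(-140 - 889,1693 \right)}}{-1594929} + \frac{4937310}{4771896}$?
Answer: $- \frac{17703963207}{60403454884} \approx -0.2931$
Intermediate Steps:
$b{\left(D,W \right)} = 2 D^{2}$ ($b{\left(D,W \right)} = 2 D D = 2 D^{2}$)
$\frac{b{\left(-140 - 889,1693 \right)}}{-1594929} + \frac{4937310}{4771896} = \frac{2 \left(-140 - 889\right)^{2}}{-1594929} + \frac{4937310}{4771896} = 2 \left(-140 - 889\right)^{2} \left(- \frac{1}{1594929}\right) + 4937310 \cdot \frac{1}{4771896} = 2 \left(-1029\right)^{2} \left(- \frac{1}{1594929}\right) + \frac{822885}{795316} = 2 \cdot 1058841 \left(- \frac{1}{1594929}\right) + \frac{822885}{795316} = 2117682 \left(- \frac{1}{1594929}\right) + \frac{822885}{795316} = - \frac{100842}{75949} + \frac{822885}{795316} = - \frac{17703963207}{60403454884}$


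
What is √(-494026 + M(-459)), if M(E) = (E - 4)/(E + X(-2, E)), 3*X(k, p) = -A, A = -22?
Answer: I*√907042204555/1355 ≈ 702.87*I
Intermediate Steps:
X(k, p) = 22/3 (X(k, p) = (-1*(-22))/3 = (⅓)*22 = 22/3)
M(E) = (-4 + E)/(22/3 + E) (M(E) = (E - 4)/(E + 22/3) = (-4 + E)/(22/3 + E))
√(-494026 + M(-459)) = √(-494026 + 3*(-4 - 459)/(22 + 3*(-459))) = √(-494026 + 3*(-463)/(22 - 1377)) = √(-494026 + 3*(-463)/(-1355)) = √(-494026 + 3*(-1/1355)*(-463)) = √(-494026 + 1389/1355) = √(-669403841/1355) = I*√907042204555/1355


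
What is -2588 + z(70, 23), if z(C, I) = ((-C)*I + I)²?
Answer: 2515981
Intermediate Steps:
z(C, I) = (I - C*I)² (z(C, I) = (-C*I + I)² = (I - C*I)²)
-2588 + z(70, 23) = -2588 + 23²*(-1 + 70)² = -2588 + 529*69² = -2588 + 529*4761 = -2588 + 2518569 = 2515981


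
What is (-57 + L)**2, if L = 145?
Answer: 7744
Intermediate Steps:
(-57 + L)**2 = (-57 + 145)**2 = 88**2 = 7744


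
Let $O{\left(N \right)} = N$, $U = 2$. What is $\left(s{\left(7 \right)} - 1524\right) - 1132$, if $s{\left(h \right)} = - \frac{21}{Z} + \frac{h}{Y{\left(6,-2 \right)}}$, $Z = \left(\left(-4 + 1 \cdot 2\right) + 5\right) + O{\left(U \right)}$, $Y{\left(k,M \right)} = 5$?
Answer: $- \frac{13294}{5} \approx -2658.8$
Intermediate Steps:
$Z = 5$ ($Z = \left(\left(-4 + 1 \cdot 2\right) + 5\right) + 2 = \left(\left(-4 + 2\right) + 5\right) + 2 = \left(-2 + 5\right) + 2 = 3 + 2 = 5$)
$s{\left(h \right)} = - \frac{21}{5} + \frac{h}{5}$
$\left(s{\left(7 \right)} - 1524\right) - 1132 = \left(\left(- \frac{21}{5} + \frac{1}{5} \cdot 7\right) - 1524\right) - 1132 = \left(\left(- \frac{21}{5} + \frac{7}{5}\right) - 1524\right) - 1132 = \left(- \frac{14}{5} - 1524\right) - 1132 = - \frac{7634}{5} - 1132 = - \frac{13294}{5}$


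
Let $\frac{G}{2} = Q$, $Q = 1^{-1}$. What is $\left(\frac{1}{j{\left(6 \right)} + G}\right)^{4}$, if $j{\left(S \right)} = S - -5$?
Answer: $\frac{1}{28561} \approx 3.5013 \cdot 10^{-5}$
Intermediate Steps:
$j{\left(S \right)} = 5 + S$ ($j{\left(S \right)} = S + 5 = 5 + S$)
$Q = 1$
$G = 2$ ($G = 2 \cdot 1 = 2$)
$\left(\frac{1}{j{\left(6 \right)} + G}\right)^{4} = \left(\frac{1}{\left(5 + 6\right) + 2}\right)^{4} = \left(\frac{1}{11 + 2}\right)^{4} = \left(\frac{1}{13}\right)^{4} = \frac{1}{28561}$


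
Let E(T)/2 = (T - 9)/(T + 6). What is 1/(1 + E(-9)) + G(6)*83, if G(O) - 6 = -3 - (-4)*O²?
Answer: 158614/13 ≈ 12201.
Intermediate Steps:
G(O) = 3 + 4*O² (G(O) = 6 + (-3 - (-4)*O²) = 6 + (-3 + 4*O²) = 3 + 4*O²)
E(T) = 2*(-9 + T)/(6 + T) (E(T) = 2*((T - 9)/(T + 6)) = 2*((-9 + T)/(6 + T)) = 2*(-9 + T)/(6 + T))
1/(1 + E(-9)) + G(6)*83 = 1/(1 + 2*(-9 - 9)/(6 - 9)) + (3 + 4*6²)*83 = 1/(1 + 2*(-18)/(-3)) + (3 + 4*36)*83 = 1/(1 + 2*(-⅓)*(-18)) + (3 + 144)*83 = 1/(1 + 12) + 147*83 = 1/13 + 12201 = 158614/13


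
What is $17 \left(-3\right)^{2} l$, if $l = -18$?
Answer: $-2754$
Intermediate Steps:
$17 \left(-3\right)^{2} l = 17 \left(-3\right)^{2} \left(-18\right) = 17 \cdot 9 \left(-18\right) = 153 \left(-18\right) = -2754$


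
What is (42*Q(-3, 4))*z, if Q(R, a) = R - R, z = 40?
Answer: 0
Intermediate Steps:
Q(R, a) = 0
(42*Q(-3, 4))*z = (42*0)*40 = 0*40 = 0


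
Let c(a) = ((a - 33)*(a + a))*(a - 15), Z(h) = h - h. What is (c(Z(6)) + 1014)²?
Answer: 1028196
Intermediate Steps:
Z(h) = 0
c(a) = 2*a*(-33 + a)*(-15 + a) (c(a) = ((-33 + a)*(2*a))*(-15 + a) = (2*a*(-33 + a))*(-15 + a) = 2*a*(-33 + a)*(-15 + a))
(c(Z(6)) + 1014)² = (2*0*(495 + 0² - 48*0) + 1014)² = (2*0*(495 + 0 + 0) + 1014)² = (2*0*495 + 1014)² = (0 + 1014)² = 1014² = 1028196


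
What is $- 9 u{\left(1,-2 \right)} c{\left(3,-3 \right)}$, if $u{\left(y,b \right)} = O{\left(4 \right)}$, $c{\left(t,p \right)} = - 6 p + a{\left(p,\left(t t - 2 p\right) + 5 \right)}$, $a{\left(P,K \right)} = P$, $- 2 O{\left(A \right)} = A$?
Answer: $270$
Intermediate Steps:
$O{\left(A \right)} = - \frac{A}{2}$
$c{\left(t,p \right)} = - 5 p$ ($c{\left(t,p \right)} = - 6 p + p = - 5 p$)
$u{\left(y,b \right)} = -2$ ($u{\left(y,b \right)} = \left(- \frac{1}{2}\right) 4 = -2$)
$- 9 u{\left(1,-2 \right)} c{\left(3,-3 \right)} = \left(-9\right) \left(-2\right) \left(\left(-5\right) \left(-3\right)\right) = 18 \cdot 15 = 270$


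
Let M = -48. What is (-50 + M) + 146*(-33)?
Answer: -4916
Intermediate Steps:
(-50 + M) + 146*(-33) = (-50 - 48) + 146*(-33) = -98 - 4818 = -4916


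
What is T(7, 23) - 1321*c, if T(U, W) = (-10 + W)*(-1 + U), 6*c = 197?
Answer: -259769/6 ≈ -43295.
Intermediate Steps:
c = 197/6 (c = (⅙)*197 = 197/6 ≈ 32.833)
T(U, W) = (-1 + U)*(-10 + W)
T(7, 23) - 1321*c = (10 - 1*23 - 10*7 + 7*23) - 1321*197/6 = (10 - 23 - 70 + 161) - 260237/6 = 78 - 260237/6 = -259769/6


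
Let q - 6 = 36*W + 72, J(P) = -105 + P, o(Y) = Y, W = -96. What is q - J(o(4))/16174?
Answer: -54635671/16174 ≈ -3378.0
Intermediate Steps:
q = -3378 (q = 6 + (36*(-96) + 72) = 6 + (-3456 + 72) = 6 - 3384 = -3378)
q - J(o(4))/16174 = -3378 - (-105 + 4)/16174 = -3378 - (-101)/16174 = -3378 - 1*(-101/16174) = -3378 + 101/16174 = -54635671/16174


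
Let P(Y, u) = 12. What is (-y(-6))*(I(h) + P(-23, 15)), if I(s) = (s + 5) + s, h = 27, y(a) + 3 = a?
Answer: 639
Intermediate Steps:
y(a) = -3 + a
I(s) = 5 + 2*s (I(s) = (5 + s) + s = 5 + 2*s)
(-y(-6))*(I(h) + P(-23, 15)) = (-(-3 - 6))*((5 + 2*27) + 12) = (-1*(-9))*((5 + 54) + 12) = 9*(59 + 12) = 9*71 = 639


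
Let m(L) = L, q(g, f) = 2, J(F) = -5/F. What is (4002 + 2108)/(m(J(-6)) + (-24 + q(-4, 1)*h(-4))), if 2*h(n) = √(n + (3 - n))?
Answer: -5095740/19213 - 219960*√3/19213 ≈ -285.05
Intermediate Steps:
h(n) = √3/2 (h(n) = √(n + (3 - n))/2 = √3/2)
(4002 + 2108)/(m(J(-6)) + (-24 + q(-4, 1)*h(-4))) = (4002 + 2108)/(-5/(-6) + (-24 + 2*(√3/2))) = 6110/(-5*(-⅙) + (-24 + √3)) = 6110/(⅚ + (-24 + √3)) = 6110/(-139/6 + √3)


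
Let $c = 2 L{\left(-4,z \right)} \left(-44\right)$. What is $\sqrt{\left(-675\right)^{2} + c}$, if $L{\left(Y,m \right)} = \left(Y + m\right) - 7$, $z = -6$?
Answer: $7 \sqrt{9329} \approx 676.11$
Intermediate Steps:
$L{\left(Y,m \right)} = -7 + Y + m$
$c = 1496$ ($c = 2 \left(-7 - 4 - 6\right) \left(-44\right) = 2 \left(-17\right) \left(-44\right) = \left(-34\right) \left(-44\right) = 1496$)
$\sqrt{\left(-675\right)^{2} + c} = \sqrt{\left(-675\right)^{2} + 1496} = \sqrt{455625 + 1496} = \sqrt{457121} = 7 \sqrt{9329}$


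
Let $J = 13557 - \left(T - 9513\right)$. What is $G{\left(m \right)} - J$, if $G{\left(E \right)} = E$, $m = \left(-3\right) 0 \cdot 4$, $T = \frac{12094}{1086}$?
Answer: $- \frac{12520963}{543} \approx -23059.0$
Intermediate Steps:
$T = \frac{6047}{543}$ ($T = 12094 \cdot \frac{1}{1086} = \frac{6047}{543} \approx 11.136$)
$J = \frac{12520963}{543}$ ($J = 13557 - \left(\frac{6047}{543} - 9513\right) = 13557 - - \frac{5159512}{543} = 13557 + \frac{5159512}{543} = \frac{12520963}{543} \approx 23059.0$)
$m = 0$ ($m = 0 \cdot 4 = 0$)
$G{\left(m \right)} - J = 0 - \frac{12520963}{543} = - \frac{12520963}{543}$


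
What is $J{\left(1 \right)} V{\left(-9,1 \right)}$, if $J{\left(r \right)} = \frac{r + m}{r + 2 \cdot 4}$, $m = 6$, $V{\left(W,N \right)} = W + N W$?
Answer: $-14$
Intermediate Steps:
$J{\left(r \right)} = \frac{6 + r}{8 + r}$ ($J{\left(r \right)} = \frac{r + 6}{r + 2 \cdot 4} = \frac{6 + r}{r + 8} = \frac{6 + r}{8 + r}$)
$J{\left(1 \right)} V{\left(-9,1 \right)} = \frac{6 + 1}{8 + 1} \left(- 9 \left(1 + 1\right)\right) = \frac{1}{9} \cdot 7 \left(\left(-9\right) 2\right) = \frac{1}{9} \cdot 7 \left(-18\right) = \frac{7}{9} \left(-18\right) = -14$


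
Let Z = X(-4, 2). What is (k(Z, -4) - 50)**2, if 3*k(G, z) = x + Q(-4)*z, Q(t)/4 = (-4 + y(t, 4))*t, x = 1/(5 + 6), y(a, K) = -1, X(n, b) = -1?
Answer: 2968729/121 ≈ 24535.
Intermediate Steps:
Z = -1
x = 1/11 ≈ 0.090909
Q(t) = -20*t (Q(t) = 4*((-4 - 1)*t) = 4*(-5*t) = -20*t)
k(G, z) = 1/33 + 80*z/3 (k(G, z) = (1/11 + (-20*(-4))*z)/3 = (1/11 + 80*z)/3 = 1/33 + 80*z/3)
(k(Z, -4) - 50)**2 = ((1/33 + (80/3)*(-4)) - 50)**2 = ((1/33 - 320/3) - 50)**2 = (-1173/11 - 50)**2 = (-1723/11)**2 = 2968729/121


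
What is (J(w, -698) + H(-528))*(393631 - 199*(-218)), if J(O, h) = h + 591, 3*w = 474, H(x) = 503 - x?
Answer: 403800012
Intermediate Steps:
w = 158 (w = (⅓)*474 = 158)
J(O, h) = 591 + h
(J(w, -698) + H(-528))*(393631 - 199*(-218)) = ((591 - 698) + (503 - 1*(-528)))*(393631 - 199*(-218)) = (-107 + (503 + 528))*(393631 + 43382) = (-107 + 1031)*437013 = 924*437013 = 403800012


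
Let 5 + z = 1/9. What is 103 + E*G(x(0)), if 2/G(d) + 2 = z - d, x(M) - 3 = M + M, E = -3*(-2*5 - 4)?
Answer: 8411/89 ≈ 94.506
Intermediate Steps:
E = 42 (E = -3*(-10 - 4) = -3*(-14) = 42)
x(M) = 3 + 2*M (x(M) = 3 + (M + M) = 3 + 2*M)
z = -44/9 (z = -5 + 1/9 = -5 + ⅑ = -44/9 ≈ -4.8889)
G(d) = 2/(-62/9 - d) (G(d) = 2/(-2 + (-44/9 - d)) = 2/(-62/9 - d))
103 + E*G(x(0)) = 103 + 42*(-18/(62 + 9*(3 + 2*0))) = 103 + 42*(-18/(62 + 9*(3 + 0))) = 103 + 42*(-18/(62 + 9*3)) = 103 + 42*(-18/(62 + 27)) = 103 + 42*(-18/89) = 103 - 756/89 = 8411/89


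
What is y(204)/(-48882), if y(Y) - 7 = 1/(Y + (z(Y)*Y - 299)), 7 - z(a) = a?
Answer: -140990/984556803 ≈ -0.00014320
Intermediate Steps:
z(a) = 7 - a
y(Y) = 7 + 1/(-299 + Y + Y*(7 - Y)) (y(Y) = 7 + 1/(Y + ((7 - Y)*Y - 299)) = 7 + 1/(Y + (Y*(7 - Y) - 299)) = 7 + 1/(Y + (-299 + Y*(7 - Y))) = 7 + 1/(-299 + Y + Y*(7 - Y)))
y(204)/(-48882) = ((2092 - 56*204 + 7*204²)/(299 + 204² - 8*204))/(-48882) = ((2092 - 11424 + 7*41616)/(299 + 41616 - 1632))*(-1/48882) = ((2092 - 11424 + 291312)/40283)*(-1/48882) = ((1/40283)*281980)*(-1/48882) = (281980/40283)*(-1/48882) = -140990/984556803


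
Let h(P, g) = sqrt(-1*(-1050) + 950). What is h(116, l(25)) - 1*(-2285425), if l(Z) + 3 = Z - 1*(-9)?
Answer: 2285425 + 20*sqrt(5) ≈ 2.2855e+6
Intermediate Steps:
l(Z) = 6 + Z (l(Z) = -3 + (Z - 1*(-9)) = -3 + (Z + 9) = -3 + (9 + Z) = 6 + Z)
h(P, g) = 20*sqrt(5) (h(P, g) = sqrt(1050 + 950) = sqrt(2000) = 20*sqrt(5))
h(116, l(25)) - 1*(-2285425) = 20*sqrt(5) - 1*(-2285425) = 20*sqrt(5) + 2285425 = 2285425 + 20*sqrt(5)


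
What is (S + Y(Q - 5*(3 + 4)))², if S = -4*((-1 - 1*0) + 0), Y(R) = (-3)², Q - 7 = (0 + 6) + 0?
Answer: 169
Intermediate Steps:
Q = 13 (Q = 7 + ((0 + 6) + 0) = 7 + (6 + 0) = 7 + 6 = 13)
Y(R) = 9
S = 4 (S = -4*((-1 + 0) + 0) = -4*(-1 + 0) = -4*(-1) = 4)
(S + Y(Q - 5*(3 + 4)))² = (4 + 9)² = 13² = 169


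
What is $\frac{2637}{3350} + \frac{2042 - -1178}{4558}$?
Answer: $\frac{11403223}{7634650} \approx 1.4936$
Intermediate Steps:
$\frac{2637}{3350} + \frac{2042 - -1178}{4558} = 2637 \cdot \frac{1}{3350} + \left(2042 + 1178\right) \frac{1}{4558} = \frac{2637}{3350} + 3220 \cdot \frac{1}{4558} = \frac{2637}{3350} + \frac{1610}{2279} = \frac{11403223}{7634650}$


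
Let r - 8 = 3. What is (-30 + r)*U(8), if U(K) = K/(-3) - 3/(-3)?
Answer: 95/3 ≈ 31.667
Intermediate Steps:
r = 11 (r = 8 + 3 = 11)
U(K) = 1 - K/3 (U(K) = K*(-⅓) - 3*(-⅓) = -K/3 + 1 = 1 - K/3)
(-30 + r)*U(8) = (-30 + 11)*(1 - ⅓*8) = -19*(1 - 8/3) = -19*(-5/3) = 95/3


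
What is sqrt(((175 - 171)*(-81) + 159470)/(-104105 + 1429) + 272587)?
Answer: sqrt(718423552722554)/51338 ≈ 522.10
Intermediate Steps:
sqrt(((175 - 171)*(-81) + 159470)/(-104105 + 1429) + 272587) = sqrt((4*(-81) + 159470)/(-102676) + 272587) = sqrt((-324 + 159470)*(-1/102676) + 272587) = sqrt(159146*(-1/102676) + 272587) = sqrt(-79573/51338 + 272587) = sqrt(13993991833/51338) = sqrt(718423552722554)/51338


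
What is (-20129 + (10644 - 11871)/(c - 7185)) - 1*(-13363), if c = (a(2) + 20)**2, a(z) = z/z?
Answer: -15209559/2248 ≈ -6765.8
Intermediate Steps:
a(z) = 1
c = 441 (c = (1 + 20)**2 = 21**2 = 441)
(-20129 + (10644 - 11871)/(c - 7185)) - 1*(-13363) = (-20129 + (10644 - 11871)/(441 - 7185)) - 1*(-13363) = (-20129 - 1227/(-6744)) + 13363 = (-20129 - 1227*(-1/6744)) + 13363 = (-20129 + 409/2248) + 13363 = -45249583/2248 + 13363 = -15209559/2248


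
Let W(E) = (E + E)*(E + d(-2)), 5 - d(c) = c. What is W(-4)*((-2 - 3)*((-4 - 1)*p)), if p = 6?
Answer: -3600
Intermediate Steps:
d(c) = 5 - c
W(E) = 2*E*(7 + E) (W(E) = (E + E)*(E + (5 - 1*(-2))) = (2*E)*(E + (5 + 2)) = (2*E)*(E + 7) = (2*E)*(7 + E) = 2*E*(7 + E))
W(-4)*((-2 - 3)*((-4 - 1)*p)) = (2*(-4)*(7 - 4))*((-2 - 3)*((-4 - 1)*6)) = (2*(-4)*3)*(-(-25)*6) = -(-120)*(-30) = -24*150 = -3600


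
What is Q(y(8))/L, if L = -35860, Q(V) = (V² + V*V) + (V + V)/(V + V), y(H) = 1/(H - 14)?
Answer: -19/645480 ≈ -2.9435e-5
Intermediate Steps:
y(H) = 1/(-14 + H)
Q(V) = 1 + 2*V² (Q(V) = (V² + V²) + (2*V)/((2*V)) = 2*V² + (2*V)*(1/(2*V)) = 2*V² + 1 = 1 + 2*V²)
Q(y(8))/L = (1 + 2*(1/(-14 + 8))²)/(-35860) = (1 + 2*(1/(-6))²)*(-1/35860) = (1 + 2*(-⅙)²)*(-1/35860) = (1 + 2*(1/36))*(-1/35860) = (1 + 1/18)*(-1/35860) = (19/18)*(-1/35860) = -19/645480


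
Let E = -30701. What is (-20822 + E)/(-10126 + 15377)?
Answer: -51523/5251 ≈ -9.8120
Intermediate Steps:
(-20822 + E)/(-10126 + 15377) = (-20822 - 30701)/(-10126 + 15377) = -51523/5251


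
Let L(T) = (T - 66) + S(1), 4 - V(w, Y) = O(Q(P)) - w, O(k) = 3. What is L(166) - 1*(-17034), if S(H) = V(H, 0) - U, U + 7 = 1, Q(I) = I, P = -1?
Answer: 17142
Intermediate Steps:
V(w, Y) = 1 + w (V(w, Y) = 4 - (3 - w) = 4 + (-3 + w) = 1 + w)
U = -6 (U = -7 + 1 = -6)
S(H) = 7 + H (S(H) = (1 + H) - 1*(-6) = (1 + H) + 6 = 7 + H)
L(T) = -58 + T (L(T) = (T - 66) + (7 + 1) = (-66 + T) + 8 = -58 + T)
L(166) - 1*(-17034) = (-58 + 166) - 1*(-17034) = 108 + 17034 = 17142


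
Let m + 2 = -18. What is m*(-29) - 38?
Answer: 542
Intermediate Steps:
m = -20 (m = -2 - 18 = -20)
m*(-29) - 38 = -20*(-29) - 38 = 580 - 38 = 542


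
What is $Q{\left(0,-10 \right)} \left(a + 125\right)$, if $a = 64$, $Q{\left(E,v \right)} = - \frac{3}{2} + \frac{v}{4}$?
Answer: $-756$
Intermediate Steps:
$Q{\left(E,v \right)} = - \frac{3}{2} + \frac{v}{4}$ ($Q{\left(E,v \right)} = \left(-3\right) \frac{1}{2} + v \frac{1}{4} = - \frac{3}{2} + \frac{v}{4}$)
$Q{\left(0,-10 \right)} \left(a + 125\right) = \left(- \frac{3}{2} + \frac{1}{4} \left(-10\right)\right) \left(64 + 125\right) = \left(- \frac{3}{2} - \frac{5}{2}\right) 189 = \left(-4\right) 189 = -756$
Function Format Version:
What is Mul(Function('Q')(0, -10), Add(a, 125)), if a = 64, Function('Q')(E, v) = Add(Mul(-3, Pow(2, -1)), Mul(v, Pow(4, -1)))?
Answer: -756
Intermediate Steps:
Function('Q')(E, v) = Add(Rational(-3, 2), Mul(Rational(1, 4), v)) (Function('Q')(E, v) = Add(Mul(-3, Rational(1, 2)), Mul(v, Rational(1, 4))) = Add(Rational(-3, 2), Mul(Rational(1, 4), v)))
Mul(Function('Q')(0, -10), Add(a, 125)) = Mul(Add(Rational(-3, 2), Mul(Rational(1, 4), -10)), Add(64, 125)) = Mul(Add(Rational(-3, 2), Rational(-5, 2)), 189) = Mul(-4, 189) = -756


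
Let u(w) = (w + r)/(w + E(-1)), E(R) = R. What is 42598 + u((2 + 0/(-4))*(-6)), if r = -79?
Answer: 42605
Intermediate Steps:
u(w) = (-79 + w)/(-1 + w) (u(w) = (w - 79)/(w - 1) = (-79 + w)/(-1 + w))
42598 + u((2 + 0/(-4))*(-6)) = 42598 + (-79 + (2 + 0/(-4))*(-6))/(-1 + (2 + 0/(-4))*(-6)) = 42598 + (-79 + (2 + 0*(-¼))*(-6))/(-1 + (2 + 0*(-¼))*(-6)) = 42598 + (-79 + (2 + 0)*(-6))/(-1 + (2 + 0)*(-6)) = 42598 + (-79 + 2*(-6))/(-1 + 2*(-6)) = 42598 + (-79 - 12)/(-1 - 12) = 42598 - 91/(-13) = 42598 - 1/13*(-91) = 42598 + 7 = 42605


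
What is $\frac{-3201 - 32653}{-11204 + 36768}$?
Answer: $- \frac{2561}{1826} \approx -1.4025$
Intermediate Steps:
$\frac{-3201 - 32653}{-11204 + 36768} = - \frac{35854}{25564} = \left(-35854\right) \frac{1}{25564} = - \frac{2561}{1826}$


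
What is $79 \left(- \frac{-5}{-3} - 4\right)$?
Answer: $- \frac{1343}{3} \approx -447.67$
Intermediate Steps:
$79 \left(- \frac{-5}{-3} - 4\right) = 79 \left(- \frac{\left(-5\right) \left(-1\right)}{3} - 4\right) = 79 \left(\left(-1\right) \frac{5}{3} - 4\right) = 79 \left(- \frac{5}{3} - 4\right) = 79 \left(- \frac{17}{3}\right) = - \frac{1343}{3}$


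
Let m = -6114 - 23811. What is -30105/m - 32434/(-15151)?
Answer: 31704629/10075415 ≈ 3.1467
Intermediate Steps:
m = -29925
-30105/m - 32434/(-15151) = -30105/(-29925) - 32434/(-15151) = -30105*(-1/29925) - 32434*(-1/15151) = 669/665 + 32434/15151 = 31704629/10075415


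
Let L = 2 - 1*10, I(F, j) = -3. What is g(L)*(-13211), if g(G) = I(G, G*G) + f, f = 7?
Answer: -52844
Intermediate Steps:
L = -8 (L = 2 - 10 = -8)
g(G) = 4 (g(G) = -3 + 7 = 4)
g(L)*(-13211) = 4*(-13211) = -52844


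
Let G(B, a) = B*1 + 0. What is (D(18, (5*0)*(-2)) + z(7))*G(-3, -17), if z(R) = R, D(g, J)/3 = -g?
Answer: 141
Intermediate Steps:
D(g, J) = -3*g (D(g, J) = 3*(-g) = -3*g)
G(B, a) = B (G(B, a) = B + 0 = B)
(D(18, (5*0)*(-2)) + z(7))*G(-3, -17) = (-3*18 + 7)*(-3) = (-54 + 7)*(-3) = -47*(-3) = 141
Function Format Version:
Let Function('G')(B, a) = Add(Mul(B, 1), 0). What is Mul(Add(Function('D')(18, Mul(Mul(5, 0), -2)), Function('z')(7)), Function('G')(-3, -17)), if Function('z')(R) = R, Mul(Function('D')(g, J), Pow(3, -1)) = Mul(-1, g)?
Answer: 141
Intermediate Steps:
Function('D')(g, J) = Mul(-3, g) (Function('D')(g, J) = Mul(3, Mul(-1, g)) = Mul(-3, g))
Function('G')(B, a) = B (Function('G')(B, a) = Add(B, 0) = B)
Mul(Add(Function('D')(18, Mul(Mul(5, 0), -2)), Function('z')(7)), Function('G')(-3, -17)) = Mul(Add(Mul(-3, 18), 7), -3) = Mul(Add(-54, 7), -3) = Mul(-47, -3) = 141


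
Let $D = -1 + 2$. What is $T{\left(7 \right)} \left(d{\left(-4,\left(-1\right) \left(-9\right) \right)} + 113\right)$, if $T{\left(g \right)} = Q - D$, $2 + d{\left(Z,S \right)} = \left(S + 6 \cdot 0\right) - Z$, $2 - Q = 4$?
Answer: $-372$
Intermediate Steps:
$Q = -2$ ($Q = 2 - 4 = -2$)
$d{\left(Z,S \right)} = -2 + S - Z$ ($d{\left(Z,S \right)} = -2 + \left(\left(S + 6 \cdot 0\right) - Z\right) = -2 + \left(\left(S + 0\right) - Z\right) = -2 + \left(S - Z\right) = -2 + S - Z$)
$D = 1$
$T{\left(g \right)} = -3$ ($T{\left(g \right)} = -2 - 1 = -3$)
$T{\left(7 \right)} \left(d{\left(-4,\left(-1\right) \left(-9\right) \right)} + 113\right) = - 3 \left(\left(-2 - -9 - -4\right) + 113\right) = - 3 \left(\left(-2 + 9 + 4\right) + 113\right) = - 3 \left(11 + 113\right) = \left(-3\right) 124 = -372$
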